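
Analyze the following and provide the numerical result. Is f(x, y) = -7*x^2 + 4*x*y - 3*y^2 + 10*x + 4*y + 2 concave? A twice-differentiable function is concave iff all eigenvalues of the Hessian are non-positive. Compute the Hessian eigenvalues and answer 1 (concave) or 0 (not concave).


The Hessian of f(x,y) = -7*x^2 + 4*x*y - 3*y^2 + 10*x + 4*y + 2 is:
H = [[-14, 4], [4, -6]]
Trace = -14 - 6 = -20
Determinant = -14*-6 - (4)^2 = 68
Discriminant = (-20)^2 - 4*68 = 128.0
Eigenvalues: lambda_1 = -15.6569, lambda_2 = -4.3431
The function is concave.

1


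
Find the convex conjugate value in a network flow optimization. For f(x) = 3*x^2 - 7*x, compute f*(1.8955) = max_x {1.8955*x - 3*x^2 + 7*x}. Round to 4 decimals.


f*(y) = sup_x {y*x - a*x^2 - b*x} = sup_x {(y-b)*x - a*x^2}
FOC: (y - b) - 2a*x = 0 => x* = (y - b)/(2a)
x* = (1.8955 + 7)/(2*3) = 1.4826
f*(1.8955) = (y-b)^2/(4a) = (1.8955 + 7)^2/(4*3)
= 79.1299/12 = 6.5942


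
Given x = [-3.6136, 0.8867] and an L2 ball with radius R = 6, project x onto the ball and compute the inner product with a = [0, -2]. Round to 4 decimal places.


Step 1: Compute ||x|| (intermediates to 6 decimals).
||x|| = sqrt((-3.6136)^2 + 0.8867^2) = 3.720799
Step 2: Project.
Since ||x|| <= R, proj = x (no scaling needed).
proj(x) = [-3.6136, 0.8867]
Step 3: Dot product.
a^T * proj(x) = 0*(-3.6136) - 2*0.8867 = -1.7734


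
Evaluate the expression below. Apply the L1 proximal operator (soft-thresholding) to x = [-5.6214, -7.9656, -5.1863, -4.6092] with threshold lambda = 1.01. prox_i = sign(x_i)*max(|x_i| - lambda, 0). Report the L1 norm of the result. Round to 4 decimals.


Soft-thresholding with lambda = 1.01:
prox(-5.6214) = sign(-5.6214)*max(|-5.6214| - 1.01, 0) = -4.6114
prox(-7.9656) = sign(-7.9656)*max(|-7.9656| - 1.01, 0) = -6.9556
prox(-5.1863) = sign(-5.1863)*max(|-5.1863| - 1.01, 0) = -4.1763
prox(-4.6092) = sign(-4.6092)*max(|-4.6092| - 1.01, 0) = -3.5992
prox(x) = [-4.6114, -6.9556, -4.1763, -3.5992]
||prox(x)||_1 = 4.6114 + 6.9556 + 4.1763 + 3.5992 = 19.3425


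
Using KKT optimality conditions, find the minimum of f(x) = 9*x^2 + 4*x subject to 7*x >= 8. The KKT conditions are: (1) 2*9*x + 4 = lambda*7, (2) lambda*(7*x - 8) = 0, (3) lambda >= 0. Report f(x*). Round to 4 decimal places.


Step 1: Try lambda = 0 (constraint inactive).
x_unc = -4/(2*9) = -0.2222
Check: 7*-0.2222 = -1.5554 < 8 -- violated!
Step 2: Constraint must be active: 7*x = 8
x* = 8/7 = 1.1429 (rounded; the exact value 8/7 is used below)
lambda = (2*9*(8/7) + 4)/7 = 3.5102
Step 3: Compute optimal value.
f(x*) = 9*(8/7)^2 + 4*(8/7) = 16.3265


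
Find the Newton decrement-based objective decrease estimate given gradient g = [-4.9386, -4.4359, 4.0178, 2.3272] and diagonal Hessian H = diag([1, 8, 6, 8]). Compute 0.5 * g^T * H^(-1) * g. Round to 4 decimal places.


Step 1: H is diagonal, so H^(-1) * g = [-4.9386, -0.5545, 0.6696, 0.2909].
Step 2: g^T H^(-1) g = sum_i g_i^2 / H_ii
  = (-4.9386)^2/1 + (-4.4359)^2/8 + (4.0178)^2/6 + (2.3272)^2/8
  = 24.3898 + 2.4597 + 2.6905 + 0.677 = 30.2169
Step 3: Objective decrease = 0.5 * g^T H^(-1) g = 15.1084


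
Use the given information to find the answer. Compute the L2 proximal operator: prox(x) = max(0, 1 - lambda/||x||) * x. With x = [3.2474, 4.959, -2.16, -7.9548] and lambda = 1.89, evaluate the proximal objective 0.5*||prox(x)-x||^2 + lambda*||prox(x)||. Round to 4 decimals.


Step 1: Compute ||x||.
||x|| = 10.1529
Step 2: Compute scaling factor.
scale = max(0, 1 - 1.89/10.1529) = 0.8138
Step 3: prox(x) = [2.6429, 4.0359, -1.7579, -6.474]
||prox(x)|| = 8.2629
Step 4: Proximal objective.
0.5*||prox-x||^2 = 1.7861
lambda*||prox|| = 15.6169
Total = 17.403


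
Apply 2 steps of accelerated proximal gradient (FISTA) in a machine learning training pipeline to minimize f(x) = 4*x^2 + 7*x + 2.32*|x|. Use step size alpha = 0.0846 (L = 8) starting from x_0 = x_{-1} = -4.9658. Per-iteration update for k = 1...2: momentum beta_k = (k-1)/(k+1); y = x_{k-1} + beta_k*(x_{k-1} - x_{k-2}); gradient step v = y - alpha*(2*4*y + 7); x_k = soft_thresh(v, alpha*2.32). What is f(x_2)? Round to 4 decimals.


FISTA on f(x) = 4*x^2 + 7*x + 2.32*|x|
L = 8, alpha = 0.0846
Iteration 1: beta = 0.0, y = -4.9658 + 0.0*(-4.9658 + 4.9658) = -4.9658
  grad(y) = -32.7264, v = y - alpha*grad = -2.1971
  prox(v) = soft_thresh(-2.1971, 0.1963) = -2.0009
Iteration 2: beta = 0.3333, y = -2.0009 + 0.3333*(-2.0009 + 4.9658) = -1.0126
  grad(y) = -1.1005, v = y - alpha*grad = -0.9195
  prox(v) = soft_thresh(-0.9195, 0.1963) = -0.7232
f(x_2) = 4*(-0.7232)^2 + 7*(-0.7232) + 2.32*|-0.7232| = -1.2925


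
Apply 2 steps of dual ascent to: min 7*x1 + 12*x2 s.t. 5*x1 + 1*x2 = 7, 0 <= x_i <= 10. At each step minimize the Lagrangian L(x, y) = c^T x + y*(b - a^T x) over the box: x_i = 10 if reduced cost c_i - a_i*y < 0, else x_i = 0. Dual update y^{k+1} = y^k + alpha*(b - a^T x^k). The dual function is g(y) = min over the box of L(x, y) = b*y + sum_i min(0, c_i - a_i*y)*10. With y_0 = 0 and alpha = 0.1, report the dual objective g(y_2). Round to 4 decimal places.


Dual ascent for LP: min 7*x1 + 12*x2, 5*x1 + 1*x2 = 7, 0 <= x_i <= 10
Step 1: y^k = 0.0, reduced costs: (7.0, 12.0)
  x^k = (0.0, 0.0), subgradient = b - a^T x = 7.0
  y^{k+1} = 0.0 + 0.1*7.0 = 0.7
Step 2: y^k = 0.7, reduced costs: (3.5, 11.3)
  x^k = (0.0, 0.0), subgradient = b - a^T x = 7.0
  y^{k+1} = 0.7 + 0.1*7.0 = 1.4
Dual objective at y_2 = 1.4: reduced costs (0.0, 10.6), box minimizer x = (0.0, 0.0)
g(y_2) = b*y + (c1 - a1*y)*x1 + (c2 - a2*y)*x2 = 7*1.4 + 0.0*0.0 + 10.6*0.0 = 9.8 + 0.0 + 0.0 = 9.8


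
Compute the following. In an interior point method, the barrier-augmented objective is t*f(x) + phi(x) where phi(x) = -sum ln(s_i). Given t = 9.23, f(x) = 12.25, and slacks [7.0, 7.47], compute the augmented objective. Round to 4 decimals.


Step 1: Compute log-barrier.
ln values: [1.9459, 2.0109]
phi = -(1.9459 + 2.0109) = -3.9568
Step 2: Compute augmented objective.
t*f(x) = 9.23*12.25 = 113.0675
Total = 113.0675 - 3.9568 = 109.1107


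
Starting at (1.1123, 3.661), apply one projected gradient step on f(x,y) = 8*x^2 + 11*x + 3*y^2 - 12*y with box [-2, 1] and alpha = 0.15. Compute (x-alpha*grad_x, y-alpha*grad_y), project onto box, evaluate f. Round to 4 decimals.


Step 1: Compute gradient at (1.1123, 3.661).
grad_x = 2*8*1.1123 + 11 = 28.7968
grad_y = 2*3*3.661 - 12 = 9.966
Step 2: Gradient step.
x_raw = 1.1123 - 0.15*28.7968 = -3.2072
y_raw = 3.661 - 0.15*9.966 = 2.1661
Step 3: Project onto [-2, 1].
x_proj = clip(-3.2072) = -2.0
y_proj = clip(2.1661) = 1.0
Step 4: Evaluate f.
f(-2.0, 1.0) = 1.0


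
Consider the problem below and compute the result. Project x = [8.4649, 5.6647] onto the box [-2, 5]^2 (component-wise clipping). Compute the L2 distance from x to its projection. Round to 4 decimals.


Project each component onto [-2, 5].
clip(8.4649) = 5.0, clip(5.6647) = 5.0
Projection = [5.0, 5.0]
Squared diffs: [12.0055, 0.4418]
Distance = sqrt(12.4473) = 3.5281


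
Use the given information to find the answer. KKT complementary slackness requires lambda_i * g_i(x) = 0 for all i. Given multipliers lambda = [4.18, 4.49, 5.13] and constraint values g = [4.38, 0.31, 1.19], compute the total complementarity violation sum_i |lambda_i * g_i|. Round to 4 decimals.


KKT complementary slackness check:
lambda_1 * g_1 = 4.18 * 4.38 = 18.3084
lambda_2 * g_2 = 4.49 * 0.31 = 1.3919
lambda_3 * g_3 = 5.13 * 1.19 = 6.1047
Total violation = 18.3084 + 1.3919 + 6.1047 = 25.805


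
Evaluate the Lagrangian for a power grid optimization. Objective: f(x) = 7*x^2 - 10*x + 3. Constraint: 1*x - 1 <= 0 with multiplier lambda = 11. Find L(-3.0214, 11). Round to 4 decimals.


Step 1: Evaluate f(x).
f(-3.0214) = 7*(-3.0214)^2 - 10*(-3.0214) + 3 = 97.116
Step 2: Evaluate g(x).
g(-3.0214) = 1*-3.0214 - 1 = -4.0214
Step 3: Compute Lagrangian.
L = 97.116 + 11*-4.0214 = 52.8806


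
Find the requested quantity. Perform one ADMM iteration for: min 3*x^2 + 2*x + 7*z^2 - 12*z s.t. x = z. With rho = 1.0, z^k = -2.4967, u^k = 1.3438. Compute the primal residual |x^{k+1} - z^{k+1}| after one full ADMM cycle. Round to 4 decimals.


ADMM iteration with rho = 1.0, z^k = -2.4967, u^k = 1.3438
Step 1: x-update.
Minimize 3*x^2 + 2*x + (1.0/2)*(x + 2.4967 + 1.3438)^2
FOC: (2*3 + 1.0)*x = -2 + 1.0*(-2.4967 - 1.3438)
x^{k+1} = -0.8344
Step 2: z-update.
Minimize 7*z^2 - 12*z + (1.0/2)*(-0.8344 - z + 1.3438)^2
FOC: (2*7 + 1.0)*z = 12 + 1.0*(-0.8344 + 1.3438)
z^{k+1} = 0.834
Step 3: u-update.
u^{k+1} = 1.3438 - 0.8344 - 0.834 = -0.3245
Step 4: Primal residual = |-0.8344 - 0.834| = 1.6683


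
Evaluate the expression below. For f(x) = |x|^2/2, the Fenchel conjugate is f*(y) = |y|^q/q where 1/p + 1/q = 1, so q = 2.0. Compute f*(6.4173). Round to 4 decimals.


The conjugate exponent q satisfies 1/p + 1/q = 1.
p = 2, so q = 2/(2 - 1) = 2.0
|y|^q = 6.4173^2.0 = 41.1817
f*(6.4173) = 41.1817 / 2.0 = 20.5909


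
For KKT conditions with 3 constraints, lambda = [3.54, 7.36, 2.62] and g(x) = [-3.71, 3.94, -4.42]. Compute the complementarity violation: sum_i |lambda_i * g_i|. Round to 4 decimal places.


KKT complementary slackness check:
lambda_1 * g_1 = 3.54 * -3.71 = -13.1334
lambda_2 * g_2 = 7.36 * 3.94 = 28.9984
lambda_3 * g_3 = 2.62 * -4.42 = -11.5804
Total violation = 13.1334 + 28.9984 + 11.5804 = 53.7122


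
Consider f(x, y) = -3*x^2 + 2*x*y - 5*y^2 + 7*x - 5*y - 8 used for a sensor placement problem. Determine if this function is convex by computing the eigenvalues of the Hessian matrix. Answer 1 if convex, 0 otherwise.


The Hessian of f(x,y) = -3*x^2 + 2*x*y - 5*y^2 + 7*x - 5*y - 8 is:
H = [[-6, 2], [2, -10]]
Trace = -6 - 10 = -16
Determinant = -6*-10 - (2)^2 = 56
Discriminant = (-16)^2 - 4*56 = 32.0
Eigenvalues: lambda_1 = -10.8284, lambda_2 = -5.1716
The function is not convex.

0


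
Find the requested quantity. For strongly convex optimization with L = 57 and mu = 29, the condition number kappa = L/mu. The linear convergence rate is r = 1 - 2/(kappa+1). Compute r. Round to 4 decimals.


Step 1: Compute the condition number.
kappa = L/mu = 57/29 = 1.9655
Step 2: Compute the convergence rate.
r = 1 - 2/(kappa + 1) = 1 - 2*mu/(L + mu) = (L - mu)/(L + mu) = 28/86 = 0.3256


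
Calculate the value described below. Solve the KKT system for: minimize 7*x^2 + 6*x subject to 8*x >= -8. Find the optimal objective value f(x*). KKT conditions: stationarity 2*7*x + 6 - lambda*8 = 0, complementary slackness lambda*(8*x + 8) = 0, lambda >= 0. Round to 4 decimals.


Step 1: Try lambda = 0 (constraint inactive).
Stationarity: 2*7*x + 6 = 0
x* = -6/(2*7) = -3/7 = -0.4286 (rounded; the exact value -3/7 is used below)
Check constraint: 8*-0.4286 = -3.4288 >= -8 -- satisfied.
Step 2: Compute optimal value.
f(x*) = 7*(-3/7)^2 + 6*(-3/7) = -1.2857


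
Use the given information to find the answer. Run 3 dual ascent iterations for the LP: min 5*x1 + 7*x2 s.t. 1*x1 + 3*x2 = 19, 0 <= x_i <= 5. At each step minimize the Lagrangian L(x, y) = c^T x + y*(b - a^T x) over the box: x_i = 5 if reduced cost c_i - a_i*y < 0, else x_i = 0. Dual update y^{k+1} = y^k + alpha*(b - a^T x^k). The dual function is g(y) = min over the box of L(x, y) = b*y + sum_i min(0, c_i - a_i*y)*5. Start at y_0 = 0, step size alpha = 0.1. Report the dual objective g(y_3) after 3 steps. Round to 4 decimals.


Dual ascent for LP: min 5*x1 + 7*x2, 1*x1 + 3*x2 = 19, 0 <= x_i <= 5
Step 1: y^k = 0.0, reduced costs: (5.0, 7.0)
  x^k = (0.0, 0.0), subgradient = b - a^T x = 19.0
  y^{k+1} = 0.0 + 0.1*19.0 = 1.9
Step 2: y^k = 1.9, reduced costs: (3.1, 1.3)
  x^k = (0.0, 0.0), subgradient = b - a^T x = 19.0
  y^{k+1} = 1.9 + 0.1*19.0 = 3.8
Step 3: y^k = 3.8, reduced costs: (1.2, -4.4)
  x^k = (0.0, 5.0), subgradient = b - a^T x = 4.0
  y^{k+1} = 3.8 + 0.1*4.0 = 4.2
Dual objective at y_3 = 4.2: reduced costs (0.8, -5.6), box minimizer x = (0.0, 5.0)
g(y_3) = b*y + (c1 - a1*y)*x1 + (c2 - a2*y)*x2 = 19*4.2 + 0.8*0.0 + (-5.6)*5.0 = 79.8 + 0.0 - 28.0 = 51.8


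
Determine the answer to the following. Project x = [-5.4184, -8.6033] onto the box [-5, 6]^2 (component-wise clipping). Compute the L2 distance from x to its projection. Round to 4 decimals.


Project each component onto [-5, 6].
clip(-5.4184) = -5.0, clip(-8.6033) = -5.0
Projection = [-5.0, -5.0]
Squared diffs: [0.1751, 12.9838]
Distance = sqrt(13.1589) = 3.6275


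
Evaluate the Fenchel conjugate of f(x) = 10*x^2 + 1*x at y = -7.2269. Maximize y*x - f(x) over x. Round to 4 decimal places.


f*(y) = sup_x {y*x - a*x^2 - b*x} = sup_x {(y-b)*x - a*x^2}
FOC: (y - b) - 2a*x = 0 => x* = (y - b)/(2a)
x* = (-7.2269 - 1)/(2*10) = -0.4113
f*(-7.2269) = (y-b)^2/(4a) = (-7.2269 - 1)^2/(4*10)
= 67.6819/40 = 1.692


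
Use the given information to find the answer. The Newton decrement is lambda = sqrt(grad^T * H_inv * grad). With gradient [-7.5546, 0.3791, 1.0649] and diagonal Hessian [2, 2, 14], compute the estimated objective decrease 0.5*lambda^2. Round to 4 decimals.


Step 1: H is diagonal, so H^(-1) * g = [-3.7773, 0.1896, 0.0761].
Step 2: g^T H^(-1) g = sum_i g_i^2 / H_ii
  = (-7.5546)^2/2 + (0.3791)^2/2 + (1.0649)^2/14
  = 28.536 + 0.0719 + 0.081 = 28.6888
Step 3: Objective decrease = 0.5 * g^T H^(-1) g = 14.3444


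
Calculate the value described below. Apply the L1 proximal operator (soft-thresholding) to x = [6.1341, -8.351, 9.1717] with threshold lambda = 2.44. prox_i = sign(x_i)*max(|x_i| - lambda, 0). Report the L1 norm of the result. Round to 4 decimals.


Soft-thresholding with lambda = 2.44:
prox(6.1341) = sign(6.1341)*max(|6.1341| - 2.44, 0) = 3.6941
prox(-8.351) = sign(-8.351)*max(|-8.351| - 2.44, 0) = -5.911
prox(9.1717) = sign(9.1717)*max(|9.1717| - 2.44, 0) = 6.7317
prox(x) = [3.6941, -5.911, 6.7317]
||prox(x)||_1 = 3.6941 + 5.911 + 6.7317 = 16.3368


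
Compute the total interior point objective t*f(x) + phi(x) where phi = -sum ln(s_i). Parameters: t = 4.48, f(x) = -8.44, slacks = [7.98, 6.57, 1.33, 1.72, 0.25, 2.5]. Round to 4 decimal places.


Step 1: Compute log-barrier.
ln values: [2.0769, 1.8825, 0.2852, 0.5423, -1.3863, 0.9163]
phi = -(2.0769 + 1.8825 + 0.2852 + 0.5423 - 1.3863 + 0.9163) = -4.317
Step 2: Compute augmented objective.
t*f(x) = 4.48*-8.44 = -37.8112
Total = -37.8112 - 4.317 = -42.1282


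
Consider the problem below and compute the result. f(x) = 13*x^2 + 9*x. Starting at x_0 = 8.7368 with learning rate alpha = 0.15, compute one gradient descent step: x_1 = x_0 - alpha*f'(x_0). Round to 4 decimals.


We compute the gradient at x_0 and apply the update.
f'(x) = 26*x + 9
f'(8.7368) = 26*8.7368 + 9 = 236.1568
x_1 = 8.7368 - 0.15*236.1568 = -26.6867


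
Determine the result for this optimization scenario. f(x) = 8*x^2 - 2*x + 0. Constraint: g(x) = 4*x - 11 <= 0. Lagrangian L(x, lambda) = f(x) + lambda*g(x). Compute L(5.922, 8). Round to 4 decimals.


Step 1: Evaluate f(x).
f(5.922) = 8*5.922^2 - 2*5.922 + 0 = 268.7167
Step 2: Evaluate g(x).
g(5.922) = 4*5.922 - 11 = 12.688
Step 3: Compute Lagrangian.
L = 268.7167 + 8*12.688 = 370.2207


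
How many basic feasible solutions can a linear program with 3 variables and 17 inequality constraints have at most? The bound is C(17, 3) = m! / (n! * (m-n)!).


Each vertex corresponds to some choice of n active constraints out of m, so the number of vertices is at most C(m, n) = m! / (n!(m-n)!).
m = 17, n = 3
Numerator: 17 * 16 * 15
Denominator: 3! = 6
C(17, 3) = 680


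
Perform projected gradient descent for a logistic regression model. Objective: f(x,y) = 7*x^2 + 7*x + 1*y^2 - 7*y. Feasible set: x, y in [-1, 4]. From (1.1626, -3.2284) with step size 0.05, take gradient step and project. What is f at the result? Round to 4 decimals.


Step 1: Compute gradient at (1.1626, -3.2284).
grad_x = 2*7*1.1626 + 7 = 23.2764
grad_y = 2*1*-3.2284 - 7 = -13.4568
Step 2: Gradient step.
x_raw = 1.1626 - 0.05*23.2764 = -0.0012
y_raw = -3.2284 - 0.05*-13.4568 = -2.5556
Step 3: Project onto [-1, 4].
x_proj = clip(-0.0012) = -0.0012
y_proj = clip(-2.5556) = -1.0
Step 4: Evaluate f.
f(-0.0012, -1.0) = 7.9915


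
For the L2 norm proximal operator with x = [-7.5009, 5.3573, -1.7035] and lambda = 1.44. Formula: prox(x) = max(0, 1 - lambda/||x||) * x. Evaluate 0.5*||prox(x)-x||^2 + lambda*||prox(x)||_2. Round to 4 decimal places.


Step 1: Compute ||x||.
||x|| = 9.3737
Step 2: Compute scaling factor.
scale = max(0, 1 - 1.44/9.3737) = 0.8464
Step 3: prox(x) = [-6.3486, 4.5343, -1.4418]
||prox(x)|| = 7.9337
Step 4: Proximal objective.
0.5*||prox-x||^2 = 1.0368
lambda*||prox|| = 11.4245
Total = 12.4613


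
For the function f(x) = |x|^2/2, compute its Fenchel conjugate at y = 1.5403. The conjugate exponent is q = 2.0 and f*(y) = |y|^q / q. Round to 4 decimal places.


The conjugate exponent q satisfies 1/p + 1/q = 1.
p = 2, so q = 2/(2 - 1) = 2.0
|y|^q = 1.5403^2.0 = 2.3725
f*(1.5403) = 2.3725 / 2.0 = 1.1863


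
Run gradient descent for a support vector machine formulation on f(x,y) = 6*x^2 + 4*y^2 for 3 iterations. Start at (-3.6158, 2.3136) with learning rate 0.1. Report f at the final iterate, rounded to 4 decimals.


Gradient descent on f(x,y) = 6*x^2 + 4*y^2.
Starting point: (-3.6158, 2.3136), alpha = 0.1
Step 1: grad_x = 2*6*-3.6158 = -43.3896, grad_y = 2*4*2.3136 = 18.5088
  x_1 = -3.6158 - 0.1*-43.3896 = 0.7232
  y_1 = 2.3136 - 0.1*18.5088 = 0.4627
Step 2: grad_x = 2*6*0.7232 = 8.6779, grad_y = 2*4*0.4627 = 3.7018
  x_2 = 0.7232 - 0.1*8.6779 = -0.1446
  y_2 = 0.4627 - 0.1*3.7018 = 0.0925
Step 3: grad_x = 2*6*-0.1446 = -1.7356, grad_y = 2*4*0.0925 = 0.7404
  x_3 = -0.1446 - 0.1*-1.7356 = 0.0289
  y_3 = 0.0925 - 0.1*0.7404 = 0.0185
f(0.0289, 0.0185) = 6*0.0289^2 + 4*0.0185^2 = 0.0064


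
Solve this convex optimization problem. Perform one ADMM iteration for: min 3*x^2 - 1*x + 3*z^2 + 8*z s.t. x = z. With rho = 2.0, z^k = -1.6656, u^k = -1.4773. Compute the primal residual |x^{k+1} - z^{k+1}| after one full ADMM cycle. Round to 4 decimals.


ADMM iteration with rho = 2.0, z^k = -1.6656, u^k = -1.4773
Step 1: x-update.
Minimize 3*x^2 - 1*x + (2.0/2)*(x + 1.6656 - 1.4773)^2
FOC: (2*3 + 2.0)*x = 1 + 2.0*(-1.6656 + 1.4773)
x^{k+1} = 0.0779
Step 2: z-update.
Minimize 3*z^2 + 8*z + (2.0/2)*(0.0779 - z - 1.4773)^2
FOC: (2*3 + 2.0)*z = -8 + 2.0*(0.0779 - 1.4773)
z^{k+1} = -1.3498
Step 3: u-update.
u^{k+1} = -1.4773 + 0.0779 + 1.3498 = -0.0495
Step 4: Primal residual = |0.0779 + 1.3498| = 1.4278


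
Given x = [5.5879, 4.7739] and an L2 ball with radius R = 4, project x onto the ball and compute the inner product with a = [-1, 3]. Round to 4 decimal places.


Step 1: Compute ||x|| (intermediates to 6 decimals).
||x|| = sqrt(5.5879^2 + 4.7739^2) = 7.349473
Step 2: Project.
Since ||x|| > R, scale = R/||x|| = 4/7.349473 = 0.544257, proj(x) = scale * x
proj(x) = [3.041254, 2.598228]
Step 3: Dot product.
a^T * proj(x) = -1*3.041254 + 3*2.598228 = 4.7534


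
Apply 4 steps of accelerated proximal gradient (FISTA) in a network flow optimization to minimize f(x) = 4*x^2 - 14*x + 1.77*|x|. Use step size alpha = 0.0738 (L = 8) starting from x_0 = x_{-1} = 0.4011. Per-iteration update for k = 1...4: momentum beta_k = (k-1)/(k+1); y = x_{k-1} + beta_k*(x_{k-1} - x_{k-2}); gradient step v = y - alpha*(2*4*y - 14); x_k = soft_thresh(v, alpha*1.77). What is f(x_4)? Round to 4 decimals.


FISTA on f(x) = 4*x^2 - 14*x + 1.77*|x|
L = 8, alpha = 0.0738
Iteration 1: beta = 0.0, y = 0.4011 + 0.0*(0.4011 - 0.4011) = 0.4011
  grad(y) = -10.7912, v = y - alpha*grad = 1.1975
  prox(v) = soft_thresh(1.1975, 0.1306) = 1.0669
Iteration 2: beta = 0.3333, y = 1.0669 + 0.3333*(1.0669 - 0.4011) = 1.2888
  grad(y) = -3.6897, v = y - alpha*grad = 1.5611
  prox(v) = soft_thresh(1.5611, 0.1306) = 1.4305
Iteration 3: beta = 0.5, y = 1.4305 + 0.5*(1.4305 - 1.0669) = 1.6123
  grad(y) = -1.1019, v = y - alpha*grad = 1.6936
  prox(v) = soft_thresh(1.6936, 0.1306) = 1.563
Iteration 4: beta = 0.6, y = 1.563 + 0.6*(1.563 - 1.4305) = 1.6425
  grad(y) = -0.8604, v = y - alpha*grad = 1.7059
  prox(v) = soft_thresh(1.7059, 0.1306) = 1.5753
f(x_4) = 4*1.5753^2 - 14*1.5753 + 1.77*|1.5753| = -9.3396


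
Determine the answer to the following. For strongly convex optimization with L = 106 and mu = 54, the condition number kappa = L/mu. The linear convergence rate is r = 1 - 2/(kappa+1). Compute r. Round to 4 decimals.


Step 1: Compute the condition number.
kappa = L/mu = 106/54 = 1.963
Step 2: Compute the convergence rate.
r = 1 - 2/(kappa + 1) = 1 - 2*mu/(L + mu) = (L - mu)/(L + mu) = 52/160 = 0.325


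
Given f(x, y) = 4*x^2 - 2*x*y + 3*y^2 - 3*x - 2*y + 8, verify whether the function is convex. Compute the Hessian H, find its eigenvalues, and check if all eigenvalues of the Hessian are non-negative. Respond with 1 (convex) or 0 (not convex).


The Hessian of f(x,y) = 4*x^2 - 2*x*y + 3*y^2 - 3*x - 2*y + 8 is:
H = [[8, -2], [-2, 6]]
Trace = 8 + 6 = 14
Determinant = 8*6 - (-2)^2 = 44
Discriminant = (14)^2 - 4*44 = 20.0
Eigenvalues: lambda_1 = 4.7639, lambda_2 = 9.2361
The function is convex.

1


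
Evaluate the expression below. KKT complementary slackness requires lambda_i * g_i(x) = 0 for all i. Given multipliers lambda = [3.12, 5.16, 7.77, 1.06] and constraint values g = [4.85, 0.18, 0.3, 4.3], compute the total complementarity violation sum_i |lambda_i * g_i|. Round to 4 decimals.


KKT complementary slackness check:
lambda_1 * g_1 = 3.12 * 4.85 = 15.132
lambda_2 * g_2 = 5.16 * 0.18 = 0.9288
lambda_3 * g_3 = 7.77 * 0.3 = 2.331
lambda_4 * g_4 = 1.06 * 4.3 = 4.558
Total violation = 15.132 + 0.9288 + 2.331 + 4.558 = 22.9498


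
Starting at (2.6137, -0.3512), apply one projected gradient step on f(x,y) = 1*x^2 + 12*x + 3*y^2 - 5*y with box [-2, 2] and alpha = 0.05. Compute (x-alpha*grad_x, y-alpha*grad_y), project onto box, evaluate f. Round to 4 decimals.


Step 1: Compute gradient at (2.6137, -0.3512).
grad_x = 2*1*2.6137 + 12 = 17.2274
grad_y = 2*3*-0.3512 - 5 = -7.1072
Step 2: Gradient step.
x_raw = 2.6137 - 0.05*17.2274 = 1.7523
y_raw = -0.3512 - 0.05*-7.1072 = 0.0042
Step 3: Project onto [-2, 2].
x_proj = clip(1.7523) = 1.7523
y_proj = clip(0.0042) = 0.0042
Step 4: Evaluate f.
f(1.7523, 0.0042) = 24.0779


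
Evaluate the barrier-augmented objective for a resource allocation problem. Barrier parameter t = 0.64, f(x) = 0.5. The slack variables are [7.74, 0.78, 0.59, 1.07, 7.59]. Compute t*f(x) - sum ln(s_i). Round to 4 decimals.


Step 1: Compute log-barrier.
ln values: [2.0464, -0.2485, -0.5276, 0.0677, 2.0268]
phi = -(2.0464 - 0.2485 - 0.5276 + 0.0677 + 2.0268) = -3.3648
Step 2: Compute augmented objective.
t*f(x) = 0.64*0.5 = 0.32
Total = 0.32 - 3.3648 = -3.0448


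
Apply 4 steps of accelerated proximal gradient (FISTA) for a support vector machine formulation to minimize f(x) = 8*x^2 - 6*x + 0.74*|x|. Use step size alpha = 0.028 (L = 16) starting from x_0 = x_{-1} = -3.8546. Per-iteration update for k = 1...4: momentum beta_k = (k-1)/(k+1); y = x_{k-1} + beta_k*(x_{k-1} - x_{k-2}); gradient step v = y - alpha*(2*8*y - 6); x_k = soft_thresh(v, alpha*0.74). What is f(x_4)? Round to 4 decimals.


FISTA on f(x) = 8*x^2 - 6*x + 0.74*|x|
L = 16, alpha = 0.028
Iteration 1: beta = 0.0, y = -3.8546 + 0.0*(-3.8546 + 3.8546) = -3.8546
  grad(y) = -67.6736, v = y - alpha*grad = -1.9597
  prox(v) = soft_thresh(-1.9597, 0.0207) = -1.939
Iteration 2: beta = 0.3333, y = -1.939 + 0.3333*(-1.939 + 3.8546) = -1.3005
  grad(y) = -26.8079, v = y - alpha*grad = -0.5499
  prox(v) = soft_thresh(-0.5499, 0.0207) = -0.5292
Iteration 3: beta = 0.5, y = -0.5292 + 0.5*(-0.5292 + 1.939) = 0.1758
  grad(y) = -3.1875, v = y - alpha*grad = 0.265
  prox(v) = soft_thresh(0.265, 0.0207) = 0.2443
Iteration 4: beta = 0.6, y = 0.2443 + 0.6*(0.2443 + 0.5292) = 0.7084
  grad(y) = 5.3342, v = y - alpha*grad = 0.559
  prox(v) = soft_thresh(0.559, 0.0207) = 0.5383
f(x_4) = 8*0.5383^2 - 6*0.5383 + 0.74*|0.5383| = -0.5133


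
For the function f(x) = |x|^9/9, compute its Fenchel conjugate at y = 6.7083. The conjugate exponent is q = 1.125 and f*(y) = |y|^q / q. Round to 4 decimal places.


The conjugate exponent q satisfies 1/p + 1/q = 1.
p = 9, so q = 9/(9 - 1) = 1.125
|y|^q = 6.7083^1.125 = 8.5102
f*(6.7083) = 8.5102 / 1.125 = 7.5646


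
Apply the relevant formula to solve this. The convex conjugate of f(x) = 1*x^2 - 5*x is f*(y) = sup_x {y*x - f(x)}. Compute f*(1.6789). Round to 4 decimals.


f*(y) = sup_x {y*x - a*x^2 - b*x} = sup_x {(y-b)*x - a*x^2}
FOC: (y - b) - 2a*x = 0 => x* = (y - b)/(2a)
x* = (1.6789 + 5)/(2*1) = 3.3395
f*(1.6789) = (y-b)^2/(4a) = (1.6789 + 5)^2/(4*1)
= 44.6077/4 = 11.1519


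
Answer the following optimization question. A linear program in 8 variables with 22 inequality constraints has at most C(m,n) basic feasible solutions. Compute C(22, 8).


Each vertex corresponds to some choice of n active constraints out of m, so the number of vertices is at most C(m, n) = m! / (n!(m-n)!).
m = 22, n = 8
Numerator: 22 * 21 * 20 * 19 * 18 * 17 * 16 * 15
Denominator: 8! = 40320
C(22, 8) = 319770


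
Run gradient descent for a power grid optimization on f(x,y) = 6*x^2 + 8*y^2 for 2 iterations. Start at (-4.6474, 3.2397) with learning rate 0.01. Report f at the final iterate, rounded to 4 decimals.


Gradient descent on f(x,y) = 6*x^2 + 8*y^2.
Starting point: (-4.6474, 3.2397), alpha = 0.01
Step 1: grad_x = 2*6*-4.6474 = -55.7688, grad_y = 2*8*3.2397 = 51.8352
  x_1 = -4.6474 - 0.01*-55.7688 = -4.0897
  y_1 = 3.2397 - 0.01*51.8352 = 2.7213
Step 2: grad_x = 2*6*-4.0897 = -49.0765, grad_y = 2*8*2.7213 = 43.5416
  x_2 = -4.0897 - 0.01*-49.0765 = -3.5989
  y_2 = 2.7213 - 0.01*43.5416 = 2.2859
f(-3.5989, 2.2859) = 6*(-3.5989)^2 + 8*2.2859^2 = 119.5184


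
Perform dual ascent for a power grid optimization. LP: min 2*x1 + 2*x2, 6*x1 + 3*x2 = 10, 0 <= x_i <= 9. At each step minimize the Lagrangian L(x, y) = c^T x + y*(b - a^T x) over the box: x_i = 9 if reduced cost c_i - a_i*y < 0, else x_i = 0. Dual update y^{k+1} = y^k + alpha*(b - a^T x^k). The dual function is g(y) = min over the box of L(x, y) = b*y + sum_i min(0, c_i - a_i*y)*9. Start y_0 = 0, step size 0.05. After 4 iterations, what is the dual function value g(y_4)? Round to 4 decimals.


Dual ascent for LP: min 2*x1 + 2*x2, 6*x1 + 3*x2 = 10, 0 <= x_i <= 9
Step 1: y^k = 0.0, reduced costs: (2.0, 2.0)
  x^k = (0.0, 0.0), subgradient = b - a^T x = 10.0
  y^{k+1} = 0.0 + 0.05*10.0 = 0.5
Step 2: y^k = 0.5, reduced costs: (-1.0, 0.5)
  x^k = (9.0, 0.0), subgradient = b - a^T x = -44.0
  y^{k+1} = 0.5 + 0.05*-44.0 = -1.7
Step 3: y^k = -1.7, reduced costs: (12.2, 7.1)
  x^k = (0.0, 0.0), subgradient = b - a^T x = 10.0
  y^{k+1} = -1.7 + 0.05*10.0 = -1.2
Step 4: y^k = -1.2, reduced costs: (9.2, 5.6)
  x^k = (0.0, 0.0), subgradient = b - a^T x = 10.0
  y^{k+1} = -1.2 + 0.05*10.0 = -0.7
Dual objective at y_4 = -0.7: reduced costs (6.2, 4.1), box minimizer x = (0.0, 0.0)
g(y_4) = b*y + (c1 - a1*y)*x1 + (c2 - a2*y)*x2 = 10*(-0.7) + 6.2*0.0 + 4.1*0.0 = -7.0 + 0.0 + 0.0 = -7.0


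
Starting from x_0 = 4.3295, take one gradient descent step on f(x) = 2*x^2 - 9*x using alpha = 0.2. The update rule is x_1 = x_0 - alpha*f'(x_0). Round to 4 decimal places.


We compute the gradient at x_0 and apply the update.
f'(x) = 4*x - 9
f'(4.3295) = 4*4.3295 - 9 = 8.318
x_1 = 4.3295 - 0.2*8.318 = 2.6659


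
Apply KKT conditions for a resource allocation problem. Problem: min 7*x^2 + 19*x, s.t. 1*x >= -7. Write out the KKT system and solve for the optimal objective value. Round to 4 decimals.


Step 1: Try lambda = 0 (constraint inactive).
Stationarity: 2*7*x + 19 = 0
x* = -19/(2*7) = -19/14 = -1.3571 (rounded; the exact value -19/14 is used below)
Check constraint: 1*-1.3571 = -1.3571 >= -7 -- satisfied.
Step 2: Compute optimal value.
f(x*) = 7*(-19/14)^2 + 19*(-19/14) = -12.8929


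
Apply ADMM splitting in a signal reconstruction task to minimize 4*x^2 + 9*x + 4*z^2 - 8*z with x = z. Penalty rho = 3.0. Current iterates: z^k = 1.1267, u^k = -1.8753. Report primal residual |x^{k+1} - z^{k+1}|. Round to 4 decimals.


ADMM iteration with rho = 3.0, z^k = 1.1267, u^k = -1.8753
Step 1: x-update.
Minimize 4*x^2 + 9*x + (3.0/2)*(x - 1.1267 - 1.8753)^2
FOC: (2*4 + 3.0)*x = -9 + 3.0*(1.1267 + 1.8753)
x^{k+1} = 0.0005
Step 2: z-update.
Minimize 4*z^2 - 8*z + (3.0/2)*(0.0005 - z - 1.8753)^2
FOC: (2*4 + 3.0)*z = 8 + 3.0*(0.0005 - 1.8753)
z^{k+1} = 0.216
Step 3: u-update.
u^{k+1} = -1.8753 + 0.0005 - 0.216 = -2.0907
Step 4: Primal residual = |0.0005 - 0.216| = 0.2154


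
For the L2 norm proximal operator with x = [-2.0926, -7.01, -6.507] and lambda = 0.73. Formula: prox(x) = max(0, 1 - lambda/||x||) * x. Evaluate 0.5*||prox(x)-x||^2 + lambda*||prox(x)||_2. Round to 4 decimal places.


Step 1: Compute ||x||.
||x|| = 9.7908
Step 2: Compute scaling factor.
scale = max(0, 1 - 0.73/9.7908) = 0.9254
Step 3: prox(x) = [-1.9366, -6.4873, -6.0218]
||prox(x)|| = 9.0608
Step 4: Proximal objective.
0.5*||prox-x||^2 = 0.2665
lambda*||prox|| = 6.6144
Total = 6.8808


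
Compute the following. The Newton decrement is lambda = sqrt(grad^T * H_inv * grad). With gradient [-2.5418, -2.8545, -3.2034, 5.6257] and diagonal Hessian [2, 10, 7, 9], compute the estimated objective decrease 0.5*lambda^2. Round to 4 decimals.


Step 1: H is diagonal, so H^(-1) * g = [-1.2709, -0.2855, -0.4576, 0.6251].
Step 2: g^T H^(-1) g = sum_i g_i^2 / H_ii
  = (-2.5418)^2/2 + (-2.8545)^2/10 + (-3.2034)^2/7 + (5.6257)^2/9
  = 3.2304 + 0.8148 + 1.466 + 3.5165 = 9.0277
Step 3: Objective decrease = 0.5 * g^T H^(-1) g = 4.5138


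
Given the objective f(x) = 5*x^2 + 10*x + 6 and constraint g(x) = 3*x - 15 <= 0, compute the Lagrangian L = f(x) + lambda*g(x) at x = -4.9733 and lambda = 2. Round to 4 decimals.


Step 1: Evaluate f(x).
f(-4.9733) = 5*(-4.9733)^2 + 10*(-4.9733) + 6 = 79.9356
Step 2: Evaluate g(x).
g(-4.9733) = 3*-4.9733 - 15 = -29.9199
Step 3: Compute Lagrangian.
L = 79.9356 + 2*-29.9199 = 20.0958


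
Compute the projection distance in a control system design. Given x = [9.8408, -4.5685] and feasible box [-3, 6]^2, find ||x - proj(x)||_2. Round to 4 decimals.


Project each component onto [-3, 6].
clip(9.8408) = 6.0, clip(-4.5685) = -3.0
Projection = [6.0, -3.0]
Squared diffs: [14.7517, 2.4602]
Distance = sqrt(17.2119) = 4.1487


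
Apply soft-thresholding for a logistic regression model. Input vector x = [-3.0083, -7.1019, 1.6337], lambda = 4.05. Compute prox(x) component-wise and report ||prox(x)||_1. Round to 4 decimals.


Soft-thresholding with lambda = 4.05:
prox(-3.0083) = sign(-3.0083)*max(|-3.0083| - 4.05, 0) = 0.0
prox(-7.1019) = sign(-7.1019)*max(|-7.1019| - 4.05, 0) = -3.0519
prox(1.6337) = sign(1.6337)*max(|1.6337| - 4.05, 0) = 0.0
prox(x) = [0.0, -3.0519, 0.0]
||prox(x)||_1 = 0.0 + 3.0519 + 0.0 = 3.0519


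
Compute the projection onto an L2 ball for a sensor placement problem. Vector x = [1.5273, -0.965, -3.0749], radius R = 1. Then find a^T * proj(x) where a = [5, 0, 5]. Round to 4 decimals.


Step 1: Compute ||x|| (intermediates to 6 decimals).
||x|| = sqrt(1.5273^2 + (-0.965)^2 + (-3.0749)^2) = 3.566354
Step 2: Project.
Since ||x|| > R, scale = R/||x|| = 1/3.566354 = 0.280398, proj(x) = scale * x
proj(x) = [0.428252, -0.270584, -0.862196]
Step 3: Dot product.
a^T * proj(x) = 5*0.428252 + 0*(-0.270584) + 5*(-0.862196) = -2.1697


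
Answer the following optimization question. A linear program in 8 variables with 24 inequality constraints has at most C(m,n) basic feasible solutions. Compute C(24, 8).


Each vertex corresponds to some choice of n active constraints out of m, so the number of vertices is at most C(m, n) = m! / (n!(m-n)!).
m = 24, n = 8
Numerator: 24 * 23 * 22 * 21 * 20 * 19 * 18 * 17
Denominator: 8! = 40320
C(24, 8) = 735471


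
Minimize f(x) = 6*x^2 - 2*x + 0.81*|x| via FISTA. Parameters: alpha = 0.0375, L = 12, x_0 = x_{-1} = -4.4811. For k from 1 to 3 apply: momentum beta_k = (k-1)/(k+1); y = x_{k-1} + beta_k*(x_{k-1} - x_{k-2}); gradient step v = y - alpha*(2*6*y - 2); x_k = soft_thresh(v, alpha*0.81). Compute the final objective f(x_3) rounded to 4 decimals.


FISTA on f(x) = 6*x^2 - 2*x + 0.81*|x|
L = 12, alpha = 0.0375
Iteration 1: beta = 0.0, y = -4.4811 + 0.0*(-4.4811 + 4.4811) = -4.4811
  grad(y) = -55.7732, v = y - alpha*grad = -2.3896
  prox(v) = soft_thresh(-2.3896, 0.0304) = -2.3592
Iteration 2: beta = 0.3333, y = -2.3592 + 0.3333*(-2.3592 + 4.4811) = -1.6519
  grad(y) = -21.8233, v = y - alpha*grad = -0.8336
  prox(v) = soft_thresh(-0.8336, 0.0304) = -0.8032
Iteration 3: beta = 0.5, y = -0.8032 + 0.5*(-0.8032 + 2.3592) = -0.0252
  grad(y) = -2.3021, v = y - alpha*grad = 0.0612
  prox(v) = soft_thresh(0.0612, 0.0304) = 0.0308
f(x_3) = 6*0.0308^2 - 2*0.0308 + 0.81*|0.0308| = -0.0309


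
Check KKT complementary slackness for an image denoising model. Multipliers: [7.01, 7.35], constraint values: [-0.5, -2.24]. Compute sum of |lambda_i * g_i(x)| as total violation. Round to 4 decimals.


KKT complementary slackness check:
lambda_1 * g_1 = 7.01 * -0.5 = -3.505
lambda_2 * g_2 = 7.35 * -2.24 = -16.464
Total violation = 3.505 + 16.464 = 19.969


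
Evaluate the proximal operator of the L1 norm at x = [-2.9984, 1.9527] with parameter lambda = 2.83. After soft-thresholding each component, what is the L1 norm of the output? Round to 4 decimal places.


Soft-thresholding with lambda = 2.83:
prox(-2.9984) = sign(-2.9984)*max(|-2.9984| - 2.83, 0) = -0.1684
prox(1.9527) = sign(1.9527)*max(|1.9527| - 2.83, 0) = 0.0
prox(x) = [-0.1684, 0.0]
||prox(x)||_1 = 0.1684 + 0.0 = 0.1684


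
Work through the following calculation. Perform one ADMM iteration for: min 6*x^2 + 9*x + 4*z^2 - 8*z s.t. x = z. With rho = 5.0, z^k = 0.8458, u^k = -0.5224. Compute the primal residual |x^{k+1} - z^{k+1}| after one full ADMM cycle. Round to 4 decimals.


ADMM iteration with rho = 5.0, z^k = 0.8458, u^k = -0.5224
Step 1: x-update.
Minimize 6*x^2 + 9*x + (5.0/2)*(x - 0.8458 - 0.5224)^2
FOC: (2*6 + 5.0)*x = -9 + 5.0*(0.8458 + 0.5224)
x^{k+1} = -0.127
Step 2: z-update.
Minimize 4*z^2 - 8*z + (5.0/2)*(-0.127 - z - 0.5224)^2
FOC: (2*4 + 5.0)*z = 8 + 5.0*(-0.127 - 0.5224)
z^{k+1} = 0.3656
Step 3: u-update.
u^{k+1} = -0.5224 - 0.127 - 0.3656 = -1.015
Step 4: Primal residual = |-0.127 - 0.3656| = 0.4926


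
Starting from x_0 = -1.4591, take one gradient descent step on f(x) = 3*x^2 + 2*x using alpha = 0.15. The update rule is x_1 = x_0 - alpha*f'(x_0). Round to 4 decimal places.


We compute the gradient at x_0 and apply the update.
f'(x) = 6*x + 2
f'(-1.4591) = 6*-1.4591 + 2 = -6.7546
x_1 = -1.4591 - 0.15*-6.7546 = -0.4459


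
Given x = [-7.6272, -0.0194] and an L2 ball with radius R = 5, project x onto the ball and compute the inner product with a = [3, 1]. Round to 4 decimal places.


Step 1: Compute ||x|| (intermediates to 6 decimals).
||x|| = sqrt((-7.6272)^2 + (-0.0194)^2) = 7.627225
Step 2: Project.
Since ||x|| > R, scale = R/||x|| = 5/7.627225 = 0.655546, proj(x) = scale * x
proj(x) = [-4.99998, -0.012718]
Step 3: Dot product.
a^T * proj(x) = 3*(-4.99998) + 1*(-0.012718) = -15.0127


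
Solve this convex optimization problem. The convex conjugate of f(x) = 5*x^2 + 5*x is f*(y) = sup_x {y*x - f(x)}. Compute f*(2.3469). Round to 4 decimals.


f*(y) = sup_x {y*x - a*x^2 - b*x} = sup_x {(y-b)*x - a*x^2}
FOC: (y - b) - 2a*x = 0 => x* = (y - b)/(2a)
x* = (2.3469 - 5)/(2*5) = -0.2653
f*(2.3469) = (y-b)^2/(4a) = (2.3469 - 5)^2/(4*5)
= 7.0389/20 = 0.3519


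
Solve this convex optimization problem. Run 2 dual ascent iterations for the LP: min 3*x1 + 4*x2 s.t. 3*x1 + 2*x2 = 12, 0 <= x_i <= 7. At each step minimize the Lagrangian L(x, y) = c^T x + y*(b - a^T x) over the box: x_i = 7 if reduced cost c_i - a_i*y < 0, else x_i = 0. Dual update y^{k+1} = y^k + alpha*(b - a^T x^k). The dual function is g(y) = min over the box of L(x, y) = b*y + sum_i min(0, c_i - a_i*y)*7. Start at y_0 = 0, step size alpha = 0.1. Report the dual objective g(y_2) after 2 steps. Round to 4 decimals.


Dual ascent for LP: min 3*x1 + 4*x2, 3*x1 + 2*x2 = 12, 0 <= x_i <= 7
Step 1: y^k = 0.0, reduced costs: (3.0, 4.0)
  x^k = (0.0, 0.0), subgradient = b - a^T x = 12.0
  y^{k+1} = 0.0 + 0.1*12.0 = 1.2
Step 2: y^k = 1.2, reduced costs: (-0.6, 1.6)
  x^k = (7.0, 0.0), subgradient = b - a^T x = -9.0
  y^{k+1} = 1.2 + 0.1*-9.0 = 0.3
Dual objective at y_2 = 0.3: reduced costs (2.1, 3.4), box minimizer x = (0.0, 0.0)
g(y_2) = b*y + (c1 - a1*y)*x1 + (c2 - a2*y)*x2 = 12*0.3 + 2.1*0.0 + 3.4*0.0 = 3.6 + 0.0 + 0.0 = 3.6


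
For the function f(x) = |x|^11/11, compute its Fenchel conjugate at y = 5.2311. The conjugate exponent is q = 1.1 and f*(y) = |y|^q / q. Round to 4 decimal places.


The conjugate exponent q satisfies 1/p + 1/q = 1.
p = 11, so q = 11/(11 - 1) = 1.1
|y|^q = 5.2311^1.1 = 6.1724
f*(5.2311) = 6.1724 / 1.1 = 5.6113


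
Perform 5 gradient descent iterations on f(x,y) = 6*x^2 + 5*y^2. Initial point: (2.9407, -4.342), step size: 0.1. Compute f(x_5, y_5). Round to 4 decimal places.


Gradient descent on f(x,y) = 6*x^2 + 5*y^2.
Starting point: (2.9407, -4.342), alpha = 0.1
Step 1: grad_x = 2*6*2.9407 = 35.2884, grad_y = 2*5*-4.342 = -43.42
  x_1 = 2.9407 - 0.1*35.2884 = -0.5881
  y_1 = -4.342 - 0.1*-43.42 = 0.0
Step 2: grad_x = 2*6*-0.5881 = -7.0577, grad_y = 2*5*0.0 = 0.0
  x_2 = -0.5881 - 0.1*-7.0577 = 0.1176
  y_2 = 0.0 - 0.1*0.0 = 0.0
Step 3: grad_x = 2*6*0.1176 = 1.4115, grad_y = 2*5*0.0 = 0.0
  x_3 = 0.1176 - 0.1*1.4115 = -0.0235
  y_3 = 0.0 - 0.1*0.0 = 0.0
Step 4: grad_x = 2*6*-0.0235 = -0.2823, grad_y = 2*5*0.0 = 0.0
  x_4 = -0.0235 - 0.1*-0.2823 = 0.0047
  y_4 = 0.0 - 0.1*0.0 = 0.0
Step 5: grad_x = 2*6*0.0047 = 0.0565, grad_y = 2*5*0.0 = 0.0
  x_5 = 0.0047 - 0.1*0.0565 = -0.0009
  y_5 = 0.0 - 0.1*0.0 = 0.0
f(-0.0009, 0.0) = 6*(-0.0009)^2 + 5*0.0^2 = 0.0


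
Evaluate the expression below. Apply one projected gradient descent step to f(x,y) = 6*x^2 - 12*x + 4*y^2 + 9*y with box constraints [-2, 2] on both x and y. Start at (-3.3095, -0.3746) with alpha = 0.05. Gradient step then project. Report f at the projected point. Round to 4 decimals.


Step 1: Compute gradient at (-3.3095, -0.3746).
grad_x = 2*6*-3.3095 - 12 = -51.714
grad_y = 2*4*-0.3746 + 9 = 6.0032
Step 2: Gradient step.
x_raw = -3.3095 - 0.05*-51.714 = -0.7238
y_raw = -0.3746 - 0.05*6.0032 = -0.6748
Step 3: Project onto [-2, 2].
x_proj = clip(-0.7238) = -0.7238
y_proj = clip(-0.6748) = -0.6748
Step 4: Evaluate f.
f(-0.7238, -0.6748) = 7.5773


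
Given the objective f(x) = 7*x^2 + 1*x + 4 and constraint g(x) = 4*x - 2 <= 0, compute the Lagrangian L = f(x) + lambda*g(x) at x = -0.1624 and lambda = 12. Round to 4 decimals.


Step 1: Evaluate f(x).
f(-0.1624) = 7*(-0.1624)^2 + 1*(-0.1624) + 4 = 4.0222
Step 2: Evaluate g(x).
g(-0.1624) = 4*-0.1624 - 2 = -2.6496
Step 3: Compute Lagrangian.
L = 4.0222 + 12*-2.6496 = -27.773


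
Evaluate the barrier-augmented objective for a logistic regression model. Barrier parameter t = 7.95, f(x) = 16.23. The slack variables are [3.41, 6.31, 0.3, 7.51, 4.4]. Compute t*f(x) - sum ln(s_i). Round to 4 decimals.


Step 1: Compute log-barrier.
ln values: [1.2267, 1.8421, -1.204, 2.0162, 1.4816]
phi = -(1.2267 + 1.8421 - 1.204 + 2.0162 + 1.4816) = -5.3627
Step 2: Compute augmented objective.
t*f(x) = 7.95*16.23 = 129.0285
Total = 129.0285 - 5.3627 = 123.6658


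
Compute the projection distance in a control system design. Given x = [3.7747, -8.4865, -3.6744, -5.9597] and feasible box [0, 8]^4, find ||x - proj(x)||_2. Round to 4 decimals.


Project each component onto [0, 8].
clip(3.7747) = 3.7747, clip(-8.4865) = 0.0, clip(-3.6744) = 0.0, clip(-5.9597) = 0.0
Projection = [3.7747, 0.0, 0.0, 0.0]
Squared diffs: [0.0, 72.0207, 13.5012, 35.518]
Distance = sqrt(121.0399) = 11.0018


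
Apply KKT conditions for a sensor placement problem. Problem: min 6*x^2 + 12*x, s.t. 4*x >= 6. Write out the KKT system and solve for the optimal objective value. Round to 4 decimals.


Step 1: Try lambda = 0 (constraint inactive).
x_unc = -12/(2*6) = -1.0
Check: 4*-1.0 = -4.0 < 6 -- violated!
Step 2: Constraint must be active: 4*x = 6
x* = 6/4 = 1.5
lambda = (2*6*1.5 + 12)/4 = 7.5
Step 3: Compute optimal value.
f(x*) = 6*1.5^2 + 12*1.5 = 31.5


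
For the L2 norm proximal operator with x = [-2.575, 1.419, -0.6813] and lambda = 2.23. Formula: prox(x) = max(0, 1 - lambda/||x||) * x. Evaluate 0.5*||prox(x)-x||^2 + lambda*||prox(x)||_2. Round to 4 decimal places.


Step 1: Compute ||x||.
||x|| = 3.018
Step 2: Compute scaling factor.
scale = max(0, 1 - 2.23/3.018) = 0.2611
Step 3: prox(x) = [-0.6723, 0.3705, -0.1779]
||prox(x)|| = 0.788
Step 4: Proximal objective.
0.5*||prox-x||^2 = 2.4865
lambda*||prox|| = 1.7572
Total = 4.2437
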